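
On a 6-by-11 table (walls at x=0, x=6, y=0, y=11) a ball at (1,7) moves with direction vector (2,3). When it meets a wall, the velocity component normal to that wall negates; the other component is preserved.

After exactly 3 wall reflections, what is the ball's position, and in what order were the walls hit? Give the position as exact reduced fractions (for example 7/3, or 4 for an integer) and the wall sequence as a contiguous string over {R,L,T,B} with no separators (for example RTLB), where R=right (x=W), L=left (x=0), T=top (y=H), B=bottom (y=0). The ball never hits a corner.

Final position: (1,0)
Wall sequence: TRB

1. t=4/3 → T at (11/3,11); v=(2,-3)
2. t=7/6 → R at (6,15/2); v=(-2,-3)
3. t=5/2 → B at (1,0); v=(-2,3)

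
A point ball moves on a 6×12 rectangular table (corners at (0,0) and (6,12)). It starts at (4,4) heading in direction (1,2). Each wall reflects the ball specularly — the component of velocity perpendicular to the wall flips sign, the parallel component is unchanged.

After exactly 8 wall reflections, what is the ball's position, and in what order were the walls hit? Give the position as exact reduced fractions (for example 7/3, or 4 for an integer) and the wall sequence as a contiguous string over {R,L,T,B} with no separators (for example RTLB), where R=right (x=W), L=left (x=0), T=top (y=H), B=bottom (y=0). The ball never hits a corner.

Final position: (2,0)
Wall sequence: RTLBRTLB

1. t=2 → R at (6,8); v=(-1,2)
2. t=2 → T at (4,12); v=(-1,-2)
3. t=4 → L at (0,4); v=(1,-2)
4. t=2 → B at (2,0); v=(1,2)
5. t=4 → R at (6,8); v=(-1,2)
6. t=2 → T at (4,12); v=(-1,-2)
7. t=4 → L at (0,4); v=(1,-2)
8. t=2 → B at (2,0); v=(1,2)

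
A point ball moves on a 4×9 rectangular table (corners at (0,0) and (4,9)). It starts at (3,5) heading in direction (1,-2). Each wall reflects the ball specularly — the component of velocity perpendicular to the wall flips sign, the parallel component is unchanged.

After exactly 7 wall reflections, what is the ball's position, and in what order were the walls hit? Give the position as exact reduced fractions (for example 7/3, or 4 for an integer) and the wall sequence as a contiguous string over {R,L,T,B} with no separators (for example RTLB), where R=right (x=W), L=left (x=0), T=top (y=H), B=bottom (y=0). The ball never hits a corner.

1. t=1 → R at (4,3); v=(-1,-2)
2. t=3/2 → B at (5/2,0); v=(-1,2)
3. t=5/2 → L at (0,5); v=(1,2)
4. t=2 → T at (2,9); v=(1,-2)
5. t=2 → R at (4,5); v=(-1,-2)
6. t=5/2 → B at (3/2,0); v=(-1,2)
7. t=3/2 → L at (0,3); v=(1,2)

Final position: (0,3)
Wall sequence: RBLTRBL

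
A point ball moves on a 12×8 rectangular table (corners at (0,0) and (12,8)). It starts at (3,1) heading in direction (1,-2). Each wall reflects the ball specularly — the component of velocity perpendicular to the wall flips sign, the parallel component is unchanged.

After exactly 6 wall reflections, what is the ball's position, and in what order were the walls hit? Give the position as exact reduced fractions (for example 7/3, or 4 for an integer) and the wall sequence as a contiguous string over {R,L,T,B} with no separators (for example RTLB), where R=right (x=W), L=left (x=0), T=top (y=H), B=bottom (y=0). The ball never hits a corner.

Final position: (9/2,0)
Wall sequence: BTBRTB

1. t=1/2 → B at (7/2,0); v=(1,2)
2. t=4 → T at (15/2,8); v=(1,-2)
3. t=4 → B at (23/2,0); v=(1,2)
4. t=1/2 → R at (12,1); v=(-1,2)
5. t=7/2 → T at (17/2,8); v=(-1,-2)
6. t=4 → B at (9/2,0); v=(-1,2)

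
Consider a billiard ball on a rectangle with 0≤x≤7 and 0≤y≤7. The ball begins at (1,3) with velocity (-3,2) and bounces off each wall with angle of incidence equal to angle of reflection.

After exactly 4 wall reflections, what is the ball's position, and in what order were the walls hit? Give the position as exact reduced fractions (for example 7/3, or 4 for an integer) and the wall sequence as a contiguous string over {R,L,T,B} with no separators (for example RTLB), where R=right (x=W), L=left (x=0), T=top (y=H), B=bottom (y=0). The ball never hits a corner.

Final position: (0,1)
Wall sequence: LTRL

1. t=1/3 → L at (0,11/3); v=(3,2)
2. t=5/3 → T at (5,7); v=(3,-2)
3. t=2/3 → R at (7,17/3); v=(-3,-2)
4. t=7/3 → L at (0,1); v=(3,-2)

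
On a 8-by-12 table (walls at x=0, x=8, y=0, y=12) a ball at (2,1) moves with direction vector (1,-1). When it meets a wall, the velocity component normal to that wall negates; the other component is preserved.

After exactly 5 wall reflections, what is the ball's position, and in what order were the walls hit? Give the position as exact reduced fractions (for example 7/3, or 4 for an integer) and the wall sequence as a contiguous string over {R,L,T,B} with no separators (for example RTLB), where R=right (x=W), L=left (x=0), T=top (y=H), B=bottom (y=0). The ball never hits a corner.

1. t=1 → B at (3,0); v=(1,1)
2. t=5 → R at (8,5); v=(-1,1)
3. t=7 → T at (1,12); v=(-1,-1)
4. t=1 → L at (0,11); v=(1,-1)
5. t=8 → R at (8,3); v=(-1,-1)

Final position: (8,3)
Wall sequence: BRTLR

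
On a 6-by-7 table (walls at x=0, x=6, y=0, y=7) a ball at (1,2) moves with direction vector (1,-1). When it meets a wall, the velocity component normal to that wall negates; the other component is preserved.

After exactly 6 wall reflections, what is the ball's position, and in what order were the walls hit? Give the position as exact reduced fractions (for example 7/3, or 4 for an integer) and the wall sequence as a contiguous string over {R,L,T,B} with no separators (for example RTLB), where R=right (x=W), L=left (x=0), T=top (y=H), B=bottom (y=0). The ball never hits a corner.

1. t=2 → B at (3,0); v=(1,1)
2. t=3 → R at (6,3); v=(-1,1)
3. t=4 → T at (2,7); v=(-1,-1)
4. t=2 → L at (0,5); v=(1,-1)
5. t=5 → B at (5,0); v=(1,1)
6. t=1 → R at (6,1); v=(-1,1)

Final position: (6,1)
Wall sequence: BRTLBR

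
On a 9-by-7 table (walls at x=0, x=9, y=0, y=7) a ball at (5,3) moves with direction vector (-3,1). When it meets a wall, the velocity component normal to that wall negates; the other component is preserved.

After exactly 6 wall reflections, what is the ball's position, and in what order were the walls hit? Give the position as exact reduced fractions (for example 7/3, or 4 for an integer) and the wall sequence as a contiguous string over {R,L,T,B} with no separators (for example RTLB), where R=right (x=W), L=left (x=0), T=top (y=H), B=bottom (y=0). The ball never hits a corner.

Final position: (8,0)
Wall sequence: LTRLRB

1. t=5/3 → L at (0,14/3); v=(3,1)
2. t=7/3 → T at (7,7); v=(3,-1)
3. t=2/3 → R at (9,19/3); v=(-3,-1)
4. t=3 → L at (0,10/3); v=(3,-1)
5. t=3 → R at (9,1/3); v=(-3,-1)
6. t=1/3 → B at (8,0); v=(-3,1)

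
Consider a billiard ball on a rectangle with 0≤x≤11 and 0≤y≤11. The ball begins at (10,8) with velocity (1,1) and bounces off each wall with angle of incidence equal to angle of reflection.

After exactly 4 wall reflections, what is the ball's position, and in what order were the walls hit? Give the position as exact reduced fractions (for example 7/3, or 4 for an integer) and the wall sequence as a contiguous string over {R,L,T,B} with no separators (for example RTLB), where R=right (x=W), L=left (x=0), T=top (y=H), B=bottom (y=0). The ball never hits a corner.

1. t=1 → R at (11,9); v=(-1,1)
2. t=2 → T at (9,11); v=(-1,-1)
3. t=9 → L at (0,2); v=(1,-1)
4. t=2 → B at (2,0); v=(1,1)

Final position: (2,0)
Wall sequence: RTLB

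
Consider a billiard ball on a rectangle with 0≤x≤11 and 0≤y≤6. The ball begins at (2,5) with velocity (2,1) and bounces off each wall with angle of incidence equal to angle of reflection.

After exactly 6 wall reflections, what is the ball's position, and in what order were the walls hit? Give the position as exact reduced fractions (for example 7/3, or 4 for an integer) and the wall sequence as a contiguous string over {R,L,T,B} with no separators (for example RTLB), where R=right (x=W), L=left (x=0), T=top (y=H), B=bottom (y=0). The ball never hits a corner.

Final position: (11,7/2)
Wall sequence: TRBLTR

1. t=1 → T at (4,6); v=(2,-1)
2. t=7/2 → R at (11,5/2); v=(-2,-1)
3. t=5/2 → B at (6,0); v=(-2,1)
4. t=3 → L at (0,3); v=(2,1)
5. t=3 → T at (6,6); v=(2,-1)
6. t=5/2 → R at (11,7/2); v=(-2,-1)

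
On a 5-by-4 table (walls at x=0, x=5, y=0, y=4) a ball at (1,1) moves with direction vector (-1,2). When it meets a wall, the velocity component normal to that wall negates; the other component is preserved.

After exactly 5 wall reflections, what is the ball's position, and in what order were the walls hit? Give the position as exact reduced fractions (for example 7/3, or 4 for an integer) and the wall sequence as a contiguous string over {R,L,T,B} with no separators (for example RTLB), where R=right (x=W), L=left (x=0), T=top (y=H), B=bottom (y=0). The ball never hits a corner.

1. t=1 → L at (0,3); v=(1,2)
2. t=1/2 → T at (1/2,4); v=(1,-2)
3. t=2 → B at (5/2,0); v=(1,2)
4. t=2 → T at (9/2,4); v=(1,-2)
5. t=1/2 → R at (5,3); v=(-1,-2)

Final position: (5,3)
Wall sequence: LTBTR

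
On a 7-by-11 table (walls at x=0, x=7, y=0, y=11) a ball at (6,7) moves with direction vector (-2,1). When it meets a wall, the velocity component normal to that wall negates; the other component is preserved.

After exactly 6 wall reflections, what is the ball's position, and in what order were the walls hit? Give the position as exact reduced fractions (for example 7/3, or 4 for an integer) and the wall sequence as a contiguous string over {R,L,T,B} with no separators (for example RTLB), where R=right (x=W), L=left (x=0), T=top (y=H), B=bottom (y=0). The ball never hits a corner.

1. t=3 → L at (0,10); v=(2,1)
2. t=1 → T at (2,11); v=(2,-1)
3. t=5/2 → R at (7,17/2); v=(-2,-1)
4. t=7/2 → L at (0,5); v=(2,-1)
5. t=7/2 → R at (7,3/2); v=(-2,-1)
6. t=3/2 → B at (4,0); v=(-2,1)

Final position: (4,0)
Wall sequence: LTRLRB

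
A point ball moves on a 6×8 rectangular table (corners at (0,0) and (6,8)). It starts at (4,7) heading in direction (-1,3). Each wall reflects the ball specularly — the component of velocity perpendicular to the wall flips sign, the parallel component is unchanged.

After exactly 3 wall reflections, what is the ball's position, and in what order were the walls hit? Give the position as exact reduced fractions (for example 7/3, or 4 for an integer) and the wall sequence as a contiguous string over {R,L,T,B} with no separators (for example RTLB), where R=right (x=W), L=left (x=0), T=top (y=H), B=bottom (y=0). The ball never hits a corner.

1. t=1/3 → T at (11/3,8); v=(-1,-3)
2. t=8/3 → B at (1,0); v=(-1,3)
3. t=1 → L at (0,3); v=(1,3)

Final position: (0,3)
Wall sequence: TBL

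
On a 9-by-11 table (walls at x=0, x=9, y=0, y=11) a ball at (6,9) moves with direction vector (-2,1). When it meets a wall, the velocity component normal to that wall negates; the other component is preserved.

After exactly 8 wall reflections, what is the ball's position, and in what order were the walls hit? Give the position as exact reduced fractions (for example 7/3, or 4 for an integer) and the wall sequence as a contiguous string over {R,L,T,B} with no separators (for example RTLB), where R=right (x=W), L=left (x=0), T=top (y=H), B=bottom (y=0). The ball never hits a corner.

1. t=2 → T at (2,11); v=(-2,-1)
2. t=1 → L at (0,10); v=(2,-1)
3. t=9/2 → R at (9,11/2); v=(-2,-1)
4. t=9/2 → L at (0,1); v=(2,-1)
5. t=1 → B at (2,0); v=(2,1)
6. t=7/2 → R at (9,7/2); v=(-2,1)
7. t=9/2 → L at (0,8); v=(2,1)
8. t=3 → T at (6,11); v=(2,-1)

Final position: (6,11)
Wall sequence: TLRLBRLT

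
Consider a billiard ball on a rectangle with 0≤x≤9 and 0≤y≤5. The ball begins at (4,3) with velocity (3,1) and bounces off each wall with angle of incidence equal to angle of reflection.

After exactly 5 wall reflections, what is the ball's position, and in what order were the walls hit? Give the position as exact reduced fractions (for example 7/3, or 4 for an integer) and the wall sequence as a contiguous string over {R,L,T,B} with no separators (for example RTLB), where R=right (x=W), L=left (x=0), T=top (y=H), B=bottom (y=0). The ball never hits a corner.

1. t=5/3 → R at (9,14/3); v=(-3,1)
2. t=1/3 → T at (8,5); v=(-3,-1)
3. t=8/3 → L at (0,7/3); v=(3,-1)
4. t=7/3 → B at (7,0); v=(3,1)
5. t=2/3 → R at (9,2/3); v=(-3,1)

Final position: (9,2/3)
Wall sequence: RTLBR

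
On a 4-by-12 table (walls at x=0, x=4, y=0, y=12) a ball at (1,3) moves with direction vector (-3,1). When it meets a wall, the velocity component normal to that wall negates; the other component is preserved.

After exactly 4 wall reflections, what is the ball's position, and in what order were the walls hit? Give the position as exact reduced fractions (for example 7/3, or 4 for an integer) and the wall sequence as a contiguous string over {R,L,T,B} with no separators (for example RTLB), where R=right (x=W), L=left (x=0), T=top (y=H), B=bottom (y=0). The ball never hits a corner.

1. t=1/3 → L at (0,10/3); v=(3,1)
2. t=4/3 → R at (4,14/3); v=(-3,1)
3. t=4/3 → L at (0,6); v=(3,1)
4. t=4/3 → R at (4,22/3); v=(-3,1)

Final position: (4,22/3)
Wall sequence: LRLR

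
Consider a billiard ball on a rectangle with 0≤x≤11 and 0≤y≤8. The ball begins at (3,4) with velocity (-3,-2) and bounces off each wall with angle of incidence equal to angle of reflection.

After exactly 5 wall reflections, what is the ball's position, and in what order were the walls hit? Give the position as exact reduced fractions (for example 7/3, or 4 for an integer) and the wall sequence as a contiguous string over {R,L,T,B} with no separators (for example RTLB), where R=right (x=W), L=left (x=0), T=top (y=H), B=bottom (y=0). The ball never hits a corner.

Final position: (0,10/3)
Wall sequence: LBRTL

1. t=1 → L at (0,2); v=(3,-2)
2. t=1 → B at (3,0); v=(3,2)
3. t=8/3 → R at (11,16/3); v=(-3,2)
4. t=4/3 → T at (7,8); v=(-3,-2)
5. t=7/3 → L at (0,10/3); v=(3,-2)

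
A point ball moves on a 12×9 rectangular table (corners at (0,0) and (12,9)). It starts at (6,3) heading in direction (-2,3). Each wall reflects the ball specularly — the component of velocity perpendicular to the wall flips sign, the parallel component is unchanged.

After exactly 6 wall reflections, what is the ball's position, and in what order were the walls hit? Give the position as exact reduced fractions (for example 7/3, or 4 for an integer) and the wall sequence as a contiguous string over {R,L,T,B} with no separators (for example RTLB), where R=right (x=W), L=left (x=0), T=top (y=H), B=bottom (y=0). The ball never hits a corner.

1. t=2 → T at (2,9); v=(-2,-3)
2. t=1 → L at (0,6); v=(2,-3)
3. t=2 → B at (4,0); v=(2,3)
4. t=3 → T at (10,9); v=(2,-3)
5. t=1 → R at (12,6); v=(-2,-3)
6. t=2 → B at (8,0); v=(-2,3)

Final position: (8,0)
Wall sequence: TLBTRB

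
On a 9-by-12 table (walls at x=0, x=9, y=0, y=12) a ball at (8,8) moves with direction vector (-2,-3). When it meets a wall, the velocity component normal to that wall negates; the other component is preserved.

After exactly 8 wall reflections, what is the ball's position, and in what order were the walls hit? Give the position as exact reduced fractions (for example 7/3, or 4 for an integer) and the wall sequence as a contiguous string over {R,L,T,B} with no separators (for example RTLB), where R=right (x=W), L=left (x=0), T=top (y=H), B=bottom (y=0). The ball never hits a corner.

1. t=8/3 → B at (8/3,0); v=(-2,3)
2. t=4/3 → L at (0,4); v=(2,3)
3. t=8/3 → T at (16/3,12); v=(2,-3)
4. t=11/6 → R at (9,13/2); v=(-2,-3)
5. t=13/6 → B at (14/3,0); v=(-2,3)
6. t=7/3 → L at (0,7); v=(2,3)
7. t=5/3 → T at (10/3,12); v=(2,-3)
8. t=17/6 → R at (9,7/2); v=(-2,-3)

Final position: (9,7/2)
Wall sequence: BLTRBLTR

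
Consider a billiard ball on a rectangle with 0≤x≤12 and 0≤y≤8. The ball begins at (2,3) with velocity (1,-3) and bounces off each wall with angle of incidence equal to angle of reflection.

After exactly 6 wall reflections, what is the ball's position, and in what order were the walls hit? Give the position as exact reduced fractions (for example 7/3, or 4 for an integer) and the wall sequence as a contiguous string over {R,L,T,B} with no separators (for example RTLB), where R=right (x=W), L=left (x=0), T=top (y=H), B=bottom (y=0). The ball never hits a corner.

1. t=1 → B at (3,0); v=(1,3)
2. t=8/3 → T at (17/3,8); v=(1,-3)
3. t=8/3 → B at (25/3,0); v=(1,3)
4. t=8/3 → T at (11,8); v=(1,-3)
5. t=1 → R at (12,5); v=(-1,-3)
6. t=5/3 → B at (31/3,0); v=(-1,3)

Final position: (31/3,0)
Wall sequence: BTBTRB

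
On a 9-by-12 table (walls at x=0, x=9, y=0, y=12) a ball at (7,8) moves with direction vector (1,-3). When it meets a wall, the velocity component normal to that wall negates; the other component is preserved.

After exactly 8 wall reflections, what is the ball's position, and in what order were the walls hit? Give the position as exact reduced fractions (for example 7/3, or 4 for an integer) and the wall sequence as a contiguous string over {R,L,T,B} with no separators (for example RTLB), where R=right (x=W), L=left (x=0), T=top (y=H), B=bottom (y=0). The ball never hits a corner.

Final position: (9,4)
Wall sequence: RBTBLTBR

1. t=2 → R at (9,2); v=(-1,-3)
2. t=2/3 → B at (25/3,0); v=(-1,3)
3. t=4 → T at (13/3,12); v=(-1,-3)
4. t=4 → B at (1/3,0); v=(-1,3)
5. t=1/3 → L at (0,1); v=(1,3)
6. t=11/3 → T at (11/3,12); v=(1,-3)
7. t=4 → B at (23/3,0); v=(1,3)
8. t=4/3 → R at (9,4); v=(-1,3)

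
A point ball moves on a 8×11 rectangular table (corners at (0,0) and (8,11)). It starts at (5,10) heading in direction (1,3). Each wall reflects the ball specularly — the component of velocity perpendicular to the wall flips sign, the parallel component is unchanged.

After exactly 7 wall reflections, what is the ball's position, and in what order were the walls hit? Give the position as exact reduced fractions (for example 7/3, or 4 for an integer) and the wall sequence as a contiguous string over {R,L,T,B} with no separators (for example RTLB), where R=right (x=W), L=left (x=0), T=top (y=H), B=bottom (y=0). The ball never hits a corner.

1. t=1/3 → T at (16/3,11); v=(1,-3)
2. t=8/3 → R at (8,3); v=(-1,-3)
3. t=1 → B at (7,0); v=(-1,3)
4. t=11/3 → T at (10/3,11); v=(-1,-3)
5. t=10/3 → L at (0,1); v=(1,-3)
6. t=1/3 → B at (1/3,0); v=(1,3)
7. t=11/3 → T at (4,11); v=(1,-3)

Final position: (4,11)
Wall sequence: TRBTLBT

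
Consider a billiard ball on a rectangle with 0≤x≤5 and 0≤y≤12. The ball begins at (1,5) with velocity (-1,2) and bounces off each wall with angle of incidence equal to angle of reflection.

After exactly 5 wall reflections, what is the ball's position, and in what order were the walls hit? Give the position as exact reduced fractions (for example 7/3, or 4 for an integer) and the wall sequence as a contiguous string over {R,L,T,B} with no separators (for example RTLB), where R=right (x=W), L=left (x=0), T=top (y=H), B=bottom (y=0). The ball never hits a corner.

Final position: (0,3)
Wall sequence: LTRBL

1. t=1 → L at (0,7); v=(1,2)
2. t=5/2 → T at (5/2,12); v=(1,-2)
3. t=5/2 → R at (5,7); v=(-1,-2)
4. t=7/2 → B at (3/2,0); v=(-1,2)
5. t=3/2 → L at (0,3); v=(1,2)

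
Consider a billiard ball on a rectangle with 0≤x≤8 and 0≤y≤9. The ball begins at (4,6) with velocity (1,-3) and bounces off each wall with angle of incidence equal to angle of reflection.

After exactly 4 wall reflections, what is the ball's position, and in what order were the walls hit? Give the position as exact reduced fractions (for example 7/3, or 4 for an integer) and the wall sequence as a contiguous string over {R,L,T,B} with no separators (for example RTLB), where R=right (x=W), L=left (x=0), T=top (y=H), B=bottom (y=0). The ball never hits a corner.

1. t=2 → B at (6,0); v=(1,3)
2. t=2 → R at (8,6); v=(-1,3)
3. t=1 → T at (7,9); v=(-1,-3)
4. t=3 → B at (4,0); v=(-1,3)

Final position: (4,0)
Wall sequence: BRTB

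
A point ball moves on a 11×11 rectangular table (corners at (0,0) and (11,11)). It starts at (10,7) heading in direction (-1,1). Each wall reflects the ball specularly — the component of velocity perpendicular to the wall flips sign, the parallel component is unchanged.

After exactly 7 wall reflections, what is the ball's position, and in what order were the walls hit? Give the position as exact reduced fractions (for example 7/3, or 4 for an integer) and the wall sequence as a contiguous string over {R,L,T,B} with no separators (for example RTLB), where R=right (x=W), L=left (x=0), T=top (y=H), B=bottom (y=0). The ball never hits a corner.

Final position: (5,0)
Wall sequence: TLBRTLB

1. t=4 → T at (6,11); v=(-1,-1)
2. t=6 → L at (0,5); v=(1,-1)
3. t=5 → B at (5,0); v=(1,1)
4. t=6 → R at (11,6); v=(-1,1)
5. t=5 → T at (6,11); v=(-1,-1)
6. t=6 → L at (0,5); v=(1,-1)
7. t=5 → B at (5,0); v=(1,1)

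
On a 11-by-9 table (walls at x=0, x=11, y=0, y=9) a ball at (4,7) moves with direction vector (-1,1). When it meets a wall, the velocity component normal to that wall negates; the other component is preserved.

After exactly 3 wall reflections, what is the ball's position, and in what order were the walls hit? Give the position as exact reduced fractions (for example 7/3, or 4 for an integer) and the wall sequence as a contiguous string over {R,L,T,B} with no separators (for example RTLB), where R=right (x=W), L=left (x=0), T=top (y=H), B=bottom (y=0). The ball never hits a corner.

Final position: (7,0)
Wall sequence: TLB

1. t=2 → T at (2,9); v=(-1,-1)
2. t=2 → L at (0,7); v=(1,-1)
3. t=7 → B at (7,0); v=(1,1)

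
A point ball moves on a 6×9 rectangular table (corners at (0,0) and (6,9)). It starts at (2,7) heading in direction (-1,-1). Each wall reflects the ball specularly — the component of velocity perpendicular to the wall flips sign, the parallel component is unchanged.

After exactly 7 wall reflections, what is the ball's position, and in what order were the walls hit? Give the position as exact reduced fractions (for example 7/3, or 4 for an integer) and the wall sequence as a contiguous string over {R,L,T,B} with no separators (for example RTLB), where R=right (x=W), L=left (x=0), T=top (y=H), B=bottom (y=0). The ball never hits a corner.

1. t=2 → L at (0,5); v=(1,-1)
2. t=5 → B at (5,0); v=(1,1)
3. t=1 → R at (6,1); v=(-1,1)
4. t=6 → L at (0,7); v=(1,1)
5. t=2 → T at (2,9); v=(1,-1)
6. t=4 → R at (6,5); v=(-1,-1)
7. t=5 → B at (1,0); v=(-1,1)

Final position: (1,0)
Wall sequence: LBRLTRB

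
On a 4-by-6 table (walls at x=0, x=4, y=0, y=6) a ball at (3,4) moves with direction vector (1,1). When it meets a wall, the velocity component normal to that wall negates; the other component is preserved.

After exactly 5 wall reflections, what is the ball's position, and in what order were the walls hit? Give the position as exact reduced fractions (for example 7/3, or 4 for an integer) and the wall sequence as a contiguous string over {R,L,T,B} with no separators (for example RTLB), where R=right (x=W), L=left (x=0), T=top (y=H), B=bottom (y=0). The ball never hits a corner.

Final position: (4,1)
Wall sequence: RTLBR

1. t=1 → R at (4,5); v=(-1,1)
2. t=1 → T at (3,6); v=(-1,-1)
3. t=3 → L at (0,3); v=(1,-1)
4. t=3 → B at (3,0); v=(1,1)
5. t=1 → R at (4,1); v=(-1,1)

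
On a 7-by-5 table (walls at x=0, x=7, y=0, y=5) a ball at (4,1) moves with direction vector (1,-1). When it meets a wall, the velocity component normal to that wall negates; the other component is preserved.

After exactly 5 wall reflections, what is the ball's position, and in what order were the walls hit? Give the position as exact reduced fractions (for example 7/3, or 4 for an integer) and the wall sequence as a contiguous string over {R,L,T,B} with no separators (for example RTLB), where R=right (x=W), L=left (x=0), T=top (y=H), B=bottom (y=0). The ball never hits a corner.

1. t=1 → B at (5,0); v=(1,1)
2. t=2 → R at (7,2); v=(-1,1)
3. t=3 → T at (4,5); v=(-1,-1)
4. t=4 → L at (0,1); v=(1,-1)
5. t=1 → B at (1,0); v=(1,1)

Final position: (1,0)
Wall sequence: BRTLB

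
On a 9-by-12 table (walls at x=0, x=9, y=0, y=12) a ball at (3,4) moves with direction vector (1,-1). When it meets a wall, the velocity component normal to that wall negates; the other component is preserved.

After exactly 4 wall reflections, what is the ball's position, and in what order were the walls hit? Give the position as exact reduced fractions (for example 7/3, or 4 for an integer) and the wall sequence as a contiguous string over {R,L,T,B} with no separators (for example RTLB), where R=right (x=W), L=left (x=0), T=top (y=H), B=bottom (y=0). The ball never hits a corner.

1. t=4 → B at (7,0); v=(1,1)
2. t=2 → R at (9,2); v=(-1,1)
3. t=9 → L at (0,11); v=(1,1)
4. t=1 → T at (1,12); v=(1,-1)

Final position: (1,12)
Wall sequence: BRLT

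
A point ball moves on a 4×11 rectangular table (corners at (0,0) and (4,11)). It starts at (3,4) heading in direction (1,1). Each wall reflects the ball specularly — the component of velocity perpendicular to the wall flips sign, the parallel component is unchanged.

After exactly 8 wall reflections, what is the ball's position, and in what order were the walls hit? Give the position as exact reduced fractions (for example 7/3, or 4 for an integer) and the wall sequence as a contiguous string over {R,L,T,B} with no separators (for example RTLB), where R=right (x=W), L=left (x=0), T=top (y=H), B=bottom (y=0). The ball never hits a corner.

1. t=1 → R at (4,5); v=(-1,1)
2. t=4 → L at (0,9); v=(1,1)
3. t=2 → T at (2,11); v=(1,-1)
4. t=2 → R at (4,9); v=(-1,-1)
5. t=4 → L at (0,5); v=(1,-1)
6. t=4 → R at (4,1); v=(-1,-1)
7. t=1 → B at (3,0); v=(-1,1)
8. t=3 → L at (0,3); v=(1,1)

Final position: (0,3)
Wall sequence: RLTRLRBL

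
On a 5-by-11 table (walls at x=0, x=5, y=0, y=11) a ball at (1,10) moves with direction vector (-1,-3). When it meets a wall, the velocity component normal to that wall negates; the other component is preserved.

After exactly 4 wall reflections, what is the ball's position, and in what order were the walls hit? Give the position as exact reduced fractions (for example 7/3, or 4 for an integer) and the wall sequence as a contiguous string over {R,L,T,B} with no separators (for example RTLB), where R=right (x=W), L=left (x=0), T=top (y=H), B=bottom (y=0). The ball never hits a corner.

Final position: (4,11)
Wall sequence: LBRT

1. t=1 → L at (0,7); v=(1,-3)
2. t=7/3 → B at (7/3,0); v=(1,3)
3. t=8/3 → R at (5,8); v=(-1,3)
4. t=1 → T at (4,11); v=(-1,-3)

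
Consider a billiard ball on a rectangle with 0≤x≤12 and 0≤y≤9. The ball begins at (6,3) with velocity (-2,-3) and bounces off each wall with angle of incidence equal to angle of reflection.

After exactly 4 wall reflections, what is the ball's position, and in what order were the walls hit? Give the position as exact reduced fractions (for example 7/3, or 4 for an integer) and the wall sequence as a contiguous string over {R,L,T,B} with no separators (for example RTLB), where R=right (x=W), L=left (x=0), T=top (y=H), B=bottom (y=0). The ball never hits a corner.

Final position: (8,0)
Wall sequence: BLTB

1. t=1 → B at (4,0); v=(-2,3)
2. t=2 → L at (0,6); v=(2,3)
3. t=1 → T at (2,9); v=(2,-3)
4. t=3 → B at (8,0); v=(2,3)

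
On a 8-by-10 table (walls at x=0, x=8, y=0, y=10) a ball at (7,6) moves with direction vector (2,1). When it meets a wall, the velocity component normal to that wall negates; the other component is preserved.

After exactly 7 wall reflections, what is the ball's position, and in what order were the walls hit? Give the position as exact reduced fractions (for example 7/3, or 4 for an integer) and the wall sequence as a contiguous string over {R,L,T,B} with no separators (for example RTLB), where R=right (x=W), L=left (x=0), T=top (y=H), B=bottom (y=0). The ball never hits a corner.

Final position: (8,5/2)
Wall sequence: RTLRLBR

1. t=1/2 → R at (8,13/2); v=(-2,1)
2. t=7/2 → T at (1,10); v=(-2,-1)
3. t=1/2 → L at (0,19/2); v=(2,-1)
4. t=4 → R at (8,11/2); v=(-2,-1)
5. t=4 → L at (0,3/2); v=(2,-1)
6. t=3/2 → B at (3,0); v=(2,1)
7. t=5/2 → R at (8,5/2); v=(-2,1)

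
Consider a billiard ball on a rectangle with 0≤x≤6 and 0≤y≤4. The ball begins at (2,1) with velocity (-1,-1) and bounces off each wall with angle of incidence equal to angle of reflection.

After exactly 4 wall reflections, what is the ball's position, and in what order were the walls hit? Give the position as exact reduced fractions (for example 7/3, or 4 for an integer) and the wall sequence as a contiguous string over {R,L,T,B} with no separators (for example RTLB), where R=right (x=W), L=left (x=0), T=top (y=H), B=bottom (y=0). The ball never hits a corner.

1. t=1 → B at (1,0); v=(-1,1)
2. t=1 → L at (0,1); v=(1,1)
3. t=3 → T at (3,4); v=(1,-1)
4. t=3 → R at (6,1); v=(-1,-1)

Final position: (6,1)
Wall sequence: BLTR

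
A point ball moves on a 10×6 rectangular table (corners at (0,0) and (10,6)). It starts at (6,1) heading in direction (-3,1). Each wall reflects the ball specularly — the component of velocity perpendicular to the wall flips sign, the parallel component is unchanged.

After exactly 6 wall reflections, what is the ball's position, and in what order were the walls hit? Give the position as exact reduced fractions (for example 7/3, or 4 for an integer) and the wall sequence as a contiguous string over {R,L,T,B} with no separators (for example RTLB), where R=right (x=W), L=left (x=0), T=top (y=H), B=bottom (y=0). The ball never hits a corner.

Final position: (10,1)
Wall sequence: LTRLBR

1. t=2 → L at (0,3); v=(3,1)
2. t=3 → T at (9,6); v=(3,-1)
3. t=1/3 → R at (10,17/3); v=(-3,-1)
4. t=10/3 → L at (0,7/3); v=(3,-1)
5. t=7/3 → B at (7,0); v=(3,1)
6. t=1 → R at (10,1); v=(-3,1)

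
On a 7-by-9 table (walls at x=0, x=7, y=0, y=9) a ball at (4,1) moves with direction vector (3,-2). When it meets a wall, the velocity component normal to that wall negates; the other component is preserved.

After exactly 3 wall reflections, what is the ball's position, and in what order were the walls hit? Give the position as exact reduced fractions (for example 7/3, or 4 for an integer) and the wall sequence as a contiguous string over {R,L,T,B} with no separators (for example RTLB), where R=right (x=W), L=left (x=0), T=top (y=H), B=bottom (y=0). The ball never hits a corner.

1. t=1/2 → B at (11/2,0); v=(3,2)
2. t=1/2 → R at (7,1); v=(-3,2)
3. t=7/3 → L at (0,17/3); v=(3,2)

Final position: (0,17/3)
Wall sequence: BRL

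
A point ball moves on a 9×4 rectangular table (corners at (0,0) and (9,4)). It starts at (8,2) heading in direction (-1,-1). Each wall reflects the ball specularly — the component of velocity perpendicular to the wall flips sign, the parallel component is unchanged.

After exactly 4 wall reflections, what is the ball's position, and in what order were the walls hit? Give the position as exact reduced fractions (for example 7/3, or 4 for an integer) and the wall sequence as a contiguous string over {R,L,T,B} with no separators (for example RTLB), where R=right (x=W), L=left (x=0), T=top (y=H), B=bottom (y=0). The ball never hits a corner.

1. t=2 → B at (6,0); v=(-1,1)
2. t=4 → T at (2,4); v=(-1,-1)
3. t=2 → L at (0,2); v=(1,-1)
4. t=2 → B at (2,0); v=(1,1)

Final position: (2,0)
Wall sequence: BTLB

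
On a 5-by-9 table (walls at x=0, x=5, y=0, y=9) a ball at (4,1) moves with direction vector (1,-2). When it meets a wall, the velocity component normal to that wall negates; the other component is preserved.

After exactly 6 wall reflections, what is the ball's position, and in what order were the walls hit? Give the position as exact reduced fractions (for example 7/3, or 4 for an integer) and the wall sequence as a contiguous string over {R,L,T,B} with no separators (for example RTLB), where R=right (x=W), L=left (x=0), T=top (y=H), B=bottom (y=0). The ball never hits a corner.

Final position: (5,3)
Wall sequence: BRTLBR

1. t=1/2 → B at (9/2,0); v=(1,2)
2. t=1/2 → R at (5,1); v=(-1,2)
3. t=4 → T at (1,9); v=(-1,-2)
4. t=1 → L at (0,7); v=(1,-2)
5. t=7/2 → B at (7/2,0); v=(1,2)
6. t=3/2 → R at (5,3); v=(-1,2)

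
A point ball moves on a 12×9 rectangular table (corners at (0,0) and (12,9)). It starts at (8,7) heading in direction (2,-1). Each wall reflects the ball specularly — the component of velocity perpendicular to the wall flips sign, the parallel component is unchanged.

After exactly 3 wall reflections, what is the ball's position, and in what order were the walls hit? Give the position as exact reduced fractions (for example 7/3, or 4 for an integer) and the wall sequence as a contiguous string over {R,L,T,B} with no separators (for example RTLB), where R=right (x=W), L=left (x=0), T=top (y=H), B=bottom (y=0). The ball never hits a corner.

1. t=2 → R at (12,5); v=(-2,-1)
2. t=5 → B at (2,0); v=(-2,1)
3. t=1 → L at (0,1); v=(2,1)

Final position: (0,1)
Wall sequence: RBL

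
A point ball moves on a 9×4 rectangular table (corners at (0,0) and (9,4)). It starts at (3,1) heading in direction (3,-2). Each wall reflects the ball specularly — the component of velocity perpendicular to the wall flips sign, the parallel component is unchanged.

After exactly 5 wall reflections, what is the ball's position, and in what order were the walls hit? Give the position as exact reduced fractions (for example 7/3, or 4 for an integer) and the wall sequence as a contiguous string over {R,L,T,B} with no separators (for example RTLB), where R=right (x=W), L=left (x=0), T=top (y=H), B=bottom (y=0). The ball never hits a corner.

1. t=1/2 → B at (9/2,0); v=(3,2)
2. t=3/2 → R at (9,3); v=(-3,2)
3. t=1/2 → T at (15/2,4); v=(-3,-2)
4. t=2 → B at (3/2,0); v=(-3,2)
5. t=1/2 → L at (0,1); v=(3,2)

Final position: (0,1)
Wall sequence: BRTBL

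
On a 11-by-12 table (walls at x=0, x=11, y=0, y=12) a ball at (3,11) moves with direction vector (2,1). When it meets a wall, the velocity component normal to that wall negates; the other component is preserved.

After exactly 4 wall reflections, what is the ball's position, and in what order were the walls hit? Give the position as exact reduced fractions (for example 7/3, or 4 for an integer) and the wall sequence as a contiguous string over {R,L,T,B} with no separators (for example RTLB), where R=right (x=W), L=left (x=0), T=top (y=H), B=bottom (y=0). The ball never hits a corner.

Final position: (7,0)
Wall sequence: TRLB

1. t=1 → T at (5,12); v=(2,-1)
2. t=3 → R at (11,9); v=(-2,-1)
3. t=11/2 → L at (0,7/2); v=(2,-1)
4. t=7/2 → B at (7,0); v=(2,1)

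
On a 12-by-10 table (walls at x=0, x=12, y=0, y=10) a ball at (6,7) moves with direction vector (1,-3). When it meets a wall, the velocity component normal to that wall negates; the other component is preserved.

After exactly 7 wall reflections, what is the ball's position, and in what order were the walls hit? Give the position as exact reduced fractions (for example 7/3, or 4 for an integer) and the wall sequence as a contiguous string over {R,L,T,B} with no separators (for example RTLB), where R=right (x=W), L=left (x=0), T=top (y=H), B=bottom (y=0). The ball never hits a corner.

Final position: (0,7)
Wall sequence: BTRBTBL

1. t=7/3 → B at (25/3,0); v=(1,3)
2. t=10/3 → T at (35/3,10); v=(1,-3)
3. t=1/3 → R at (12,9); v=(-1,-3)
4. t=3 → B at (9,0); v=(-1,3)
5. t=10/3 → T at (17/3,10); v=(-1,-3)
6. t=10/3 → B at (7/3,0); v=(-1,3)
7. t=7/3 → L at (0,7); v=(1,3)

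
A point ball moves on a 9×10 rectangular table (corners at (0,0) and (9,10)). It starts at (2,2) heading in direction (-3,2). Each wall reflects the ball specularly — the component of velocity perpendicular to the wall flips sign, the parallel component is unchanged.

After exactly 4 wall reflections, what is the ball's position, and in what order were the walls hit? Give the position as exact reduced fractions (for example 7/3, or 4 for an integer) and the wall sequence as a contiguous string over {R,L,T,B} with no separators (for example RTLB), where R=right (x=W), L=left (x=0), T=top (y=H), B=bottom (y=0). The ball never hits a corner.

1. t=2/3 → L at (0,10/3); v=(3,2)
2. t=3 → R at (9,28/3); v=(-3,2)
3. t=1/3 → T at (8,10); v=(-3,-2)
4. t=8/3 → L at (0,14/3); v=(3,-2)

Final position: (0,14/3)
Wall sequence: LRTL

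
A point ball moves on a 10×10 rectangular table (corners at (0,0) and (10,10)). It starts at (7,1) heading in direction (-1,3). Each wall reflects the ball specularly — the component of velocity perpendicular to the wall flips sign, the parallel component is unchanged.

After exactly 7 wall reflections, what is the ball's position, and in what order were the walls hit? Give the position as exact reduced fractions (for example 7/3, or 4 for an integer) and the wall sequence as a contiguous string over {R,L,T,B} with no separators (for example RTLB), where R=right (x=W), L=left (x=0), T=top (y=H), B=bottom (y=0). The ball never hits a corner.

Final position: (10,8)
Wall sequence: TBLTBTR

1. t=3 → T at (4,10); v=(-1,-3)
2. t=10/3 → B at (2/3,0); v=(-1,3)
3. t=2/3 → L at (0,2); v=(1,3)
4. t=8/3 → T at (8/3,10); v=(1,-3)
5. t=10/3 → B at (6,0); v=(1,3)
6. t=10/3 → T at (28/3,10); v=(1,-3)
7. t=2/3 → R at (10,8); v=(-1,-3)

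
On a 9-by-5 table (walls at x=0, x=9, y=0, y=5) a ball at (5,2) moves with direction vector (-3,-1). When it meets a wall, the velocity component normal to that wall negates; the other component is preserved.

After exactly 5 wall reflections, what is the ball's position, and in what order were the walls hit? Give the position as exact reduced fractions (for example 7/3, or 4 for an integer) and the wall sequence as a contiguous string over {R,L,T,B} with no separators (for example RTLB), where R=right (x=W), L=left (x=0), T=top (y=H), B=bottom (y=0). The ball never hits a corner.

1. t=5/3 → L at (0,1/3); v=(3,-1)
2. t=1/3 → B at (1,0); v=(3,1)
3. t=8/3 → R at (9,8/3); v=(-3,1)
4. t=7/3 → T at (2,5); v=(-3,-1)
5. t=2/3 → L at (0,13/3); v=(3,-1)

Final position: (0,13/3)
Wall sequence: LBRTL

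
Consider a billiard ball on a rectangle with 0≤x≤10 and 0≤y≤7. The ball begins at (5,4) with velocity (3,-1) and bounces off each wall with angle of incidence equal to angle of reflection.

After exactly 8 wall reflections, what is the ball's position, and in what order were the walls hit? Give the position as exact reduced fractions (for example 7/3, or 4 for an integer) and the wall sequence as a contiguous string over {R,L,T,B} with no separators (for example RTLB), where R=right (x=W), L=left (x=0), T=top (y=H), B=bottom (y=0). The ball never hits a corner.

1. t=5/3 → R at (10,7/3); v=(-3,-1)
2. t=7/3 → B at (3,0); v=(-3,1)
3. t=1 → L at (0,1); v=(3,1)
4. t=10/3 → R at (10,13/3); v=(-3,1)
5. t=8/3 → T at (2,7); v=(-3,-1)
6. t=2/3 → L at (0,19/3); v=(3,-1)
7. t=10/3 → R at (10,3); v=(-3,-1)
8. t=3 → B at (1,0); v=(-3,1)

Final position: (1,0)
Wall sequence: RBLRTLRB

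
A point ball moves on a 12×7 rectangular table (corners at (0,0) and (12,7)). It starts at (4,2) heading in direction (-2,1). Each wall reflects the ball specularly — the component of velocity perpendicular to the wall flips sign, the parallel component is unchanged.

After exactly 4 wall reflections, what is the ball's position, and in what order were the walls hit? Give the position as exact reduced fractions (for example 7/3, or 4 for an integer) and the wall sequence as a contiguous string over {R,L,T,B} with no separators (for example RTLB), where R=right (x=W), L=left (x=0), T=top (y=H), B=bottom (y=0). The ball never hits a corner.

1. t=2 → L at (0,4); v=(2,1)
2. t=3 → T at (6,7); v=(2,-1)
3. t=3 → R at (12,4); v=(-2,-1)
4. t=4 → B at (4,0); v=(-2,1)

Final position: (4,0)
Wall sequence: LTRB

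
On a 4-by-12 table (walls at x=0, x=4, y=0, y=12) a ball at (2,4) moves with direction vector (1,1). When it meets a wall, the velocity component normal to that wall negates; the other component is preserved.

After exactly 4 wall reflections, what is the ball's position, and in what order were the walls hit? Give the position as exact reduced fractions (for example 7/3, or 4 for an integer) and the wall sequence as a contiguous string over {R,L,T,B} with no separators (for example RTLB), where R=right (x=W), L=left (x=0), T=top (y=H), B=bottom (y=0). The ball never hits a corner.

Final position: (4,10)
Wall sequence: RLTR

1. t=2 → R at (4,6); v=(-1,1)
2. t=4 → L at (0,10); v=(1,1)
3. t=2 → T at (2,12); v=(1,-1)
4. t=2 → R at (4,10); v=(-1,-1)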